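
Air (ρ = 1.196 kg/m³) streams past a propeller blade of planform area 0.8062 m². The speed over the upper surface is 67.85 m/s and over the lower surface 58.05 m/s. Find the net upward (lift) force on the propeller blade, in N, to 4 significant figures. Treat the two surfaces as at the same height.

From P + ½ρv² = const at equal height, P_low − P_up = ½ρ(v_up² − v_low²).
ΔP = ½·1.196·(67.85² − 58.05²) = 737.8 Pa.
Lift = ΔP · A = 737.8 × 0.8062 = 594.8 N.

F ≈ 594.8 N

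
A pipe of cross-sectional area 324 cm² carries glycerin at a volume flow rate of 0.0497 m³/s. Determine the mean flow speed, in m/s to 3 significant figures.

v ≈ 1.53 m/s

Q = 0.0497 m³/s = 0.0497 m³/s.
v = Q/A = 0.0497 / 0.0324 = 1.53 m/s.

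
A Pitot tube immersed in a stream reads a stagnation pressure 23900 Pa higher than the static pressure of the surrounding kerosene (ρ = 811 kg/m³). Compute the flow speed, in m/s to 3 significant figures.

The dynamic pressure equals the rise in static pressure at the stagnation point: ΔP = ½ρv².
v = √(2ΔP/ρ) = √(2·23900/811) = 7.68 m/s.

v ≈ 7.68 m/s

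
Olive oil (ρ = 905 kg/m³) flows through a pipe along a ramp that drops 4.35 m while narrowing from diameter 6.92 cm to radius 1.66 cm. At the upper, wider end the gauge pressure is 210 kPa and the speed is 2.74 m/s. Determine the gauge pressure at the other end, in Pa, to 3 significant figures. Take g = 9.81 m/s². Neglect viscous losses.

The volume flow rate is constant, so v₂ = (A₁/A₂)v₁ = (37.6/8.66)·2.74 = 11.9 m/s.
Bernoulli: P₁ + ½ρv₁² + ρg h₁ = P₂ + ½ρv₂² + ρg h₂, so P₂ = P₁ + ½ρ(v₁² − v₂²) − ρg(h₂ − h₁).
P₂ = 210000 + ½·905·(2.74² − 11.9²) − 905·9.81·(−4.35) = 210000 + (-60700) − (-38600) = 188000 Pa.

188000 Pa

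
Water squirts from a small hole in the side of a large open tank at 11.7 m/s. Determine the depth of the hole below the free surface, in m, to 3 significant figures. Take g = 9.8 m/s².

h ≈ 6.98 m

Torricelli: v = √(2gh), so h = v²/(2g).
h = 11.7²/(2·9.8) = 137/19.60 = 6.98 m.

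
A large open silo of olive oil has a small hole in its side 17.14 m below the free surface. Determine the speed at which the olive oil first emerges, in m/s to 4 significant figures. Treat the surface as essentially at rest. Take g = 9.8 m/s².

v ≈ 18.33 m/s

Bernoulli from surface to hole (P equal, v_surface ≈ 0): v = √(2gh) = √(2×9.8×17.14) = 18.33 m/s.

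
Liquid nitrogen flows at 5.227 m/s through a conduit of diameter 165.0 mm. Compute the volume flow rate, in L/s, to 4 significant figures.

Q = A·v = 0.02138 m² × 5.227 m/s = 0.1118 m³/s.
Converting: 0.1118 m³/s × 1000 = 111.8 L/s.

Q = 111.8 L/s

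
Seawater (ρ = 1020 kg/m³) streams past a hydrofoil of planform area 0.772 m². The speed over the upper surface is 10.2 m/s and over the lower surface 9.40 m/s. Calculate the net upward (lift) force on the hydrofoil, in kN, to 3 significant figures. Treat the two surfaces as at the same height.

F ≈ 6.17 kN

From P + ½ρv² = const at equal height, P_low − P_up = ½ρ(v_up² − v_low²).
ΔP = ½·1020·(10.2² − 9.40²) = 8000 Pa.
Lift = ΔP · A = 8000 × 0.772 = 6170 N.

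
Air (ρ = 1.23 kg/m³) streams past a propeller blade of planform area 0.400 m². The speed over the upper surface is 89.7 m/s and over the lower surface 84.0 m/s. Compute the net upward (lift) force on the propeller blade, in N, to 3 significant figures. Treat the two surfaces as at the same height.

F = 244 N

The faster flow above has the lower pressure; Bernoulli (same height) gives ΔP = ½ρ(v_up² − v_low²).
ΔP = ½·1.23·(89.7² − 84.0²) = 609 Pa.
Lift = ΔP · A = 609 × 0.400 = 244 N.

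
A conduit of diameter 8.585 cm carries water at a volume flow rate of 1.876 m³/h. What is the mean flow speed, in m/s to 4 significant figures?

Q = 1.876 m³/h = 0.0005211 m³/s.
v = Q/A = 0.0005211 / 0.005789 = 0.09002 m/s.

v = 0.09002 m/s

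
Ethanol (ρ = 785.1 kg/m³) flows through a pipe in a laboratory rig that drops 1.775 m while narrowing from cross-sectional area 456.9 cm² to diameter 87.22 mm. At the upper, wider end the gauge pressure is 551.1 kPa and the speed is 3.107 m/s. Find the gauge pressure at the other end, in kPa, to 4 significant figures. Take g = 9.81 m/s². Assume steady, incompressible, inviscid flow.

By continuity, v₂ = v₁·A₁/A₂ = 3.107·(456.9/59.75) = 23.76 m/s.
Energy conservation along the streamline gives P₂ = P₁ − ½ρ(v₂² − v₁²) − ρg(h₂ − h₁).
P₂ = 551100 + ½·785.1·(3.107² − 23.76²) − 785.1·9.81·(−1.775) = 551100 + (-217800) − (-13670) = 347000 Pa.

P₂ ≈ 347.0 kPa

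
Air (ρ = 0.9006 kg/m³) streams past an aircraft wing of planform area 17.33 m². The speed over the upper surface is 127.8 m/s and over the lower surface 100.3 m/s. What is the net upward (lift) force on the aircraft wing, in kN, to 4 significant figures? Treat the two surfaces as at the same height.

F ≈ 48.95 kN

From P + ½ρv² = const at equal height, P_low − P_up = ½ρ(v_up² − v_low²).
ΔP = ½·0.9006·(127.8² − 100.3²) = 2825 Pa.
Lift = ΔP · A = 2825 × 17.33 = 48950 N.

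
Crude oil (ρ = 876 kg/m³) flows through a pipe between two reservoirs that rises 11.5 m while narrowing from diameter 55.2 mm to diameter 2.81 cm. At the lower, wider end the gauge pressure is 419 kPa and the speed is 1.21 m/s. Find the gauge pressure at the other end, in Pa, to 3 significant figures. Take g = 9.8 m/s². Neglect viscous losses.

P₂ ≈ 311000 Pa

Continuity gives A₁v₁ = A₂v₂, so v₂ = (23.9 cm²)/(6.20 cm²) × 1.21 m/s = 4.67 m/s.
Energy conservation along the streamline gives P₂ = P₁ − ½ρ(v₂² − v₁²) − ρg(h₂ − h₁).
P₂ = 419000 + ½·876·(1.21² − 4.67²) − 876·9.8·(+11.5) = 419000 + (-8910) − (98700) = 311000 Pa.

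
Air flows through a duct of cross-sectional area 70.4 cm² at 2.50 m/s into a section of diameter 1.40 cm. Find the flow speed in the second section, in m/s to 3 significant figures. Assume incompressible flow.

v₂ ≈ 114 m/s

The volume flow rate is constant, so v₂ = (A₁/A₂)v₁ = (70.4/1.54)·2.50 = 114 m/s.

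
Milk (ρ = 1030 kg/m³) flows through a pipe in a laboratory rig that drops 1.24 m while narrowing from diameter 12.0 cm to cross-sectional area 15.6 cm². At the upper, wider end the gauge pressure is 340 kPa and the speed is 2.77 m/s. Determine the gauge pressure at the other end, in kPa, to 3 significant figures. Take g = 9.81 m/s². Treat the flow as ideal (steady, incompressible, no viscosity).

The volume flow rate is constant, so v₂ = (A₁/A₂)v₁ = (113/15.6)·2.77 = 20.1 m/s.
Applying Bernoulli between the two ends and solving for P₂: P₂ = P₁ + ½ρ(v₁² − v₂²) − ρgΔh.
P₂ = 340000 + ½·1030·(2.77² − 20.1²) − 1030·9.81·(−1.24) = 340000 + (-204000) − (-12500) = 149000 Pa.

149 kPa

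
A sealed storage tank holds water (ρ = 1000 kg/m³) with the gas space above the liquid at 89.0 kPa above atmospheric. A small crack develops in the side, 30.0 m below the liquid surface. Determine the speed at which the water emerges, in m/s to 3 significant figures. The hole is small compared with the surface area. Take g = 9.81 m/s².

v = 27.7 m/s

Take point 1 at the surface (v₁ ≈ 0) and point 2 at the hole (at atmospheric pressure). Bernoulli: P₁ + ρg h = P_atm + ½ρv₂².
With P₁ − P_atm = 89000 Pa, v₂ = √(2gh + 2ΔP/ρ) = √(2·9.81·30.0 + 2·89000/1000) = 27.7 m/s.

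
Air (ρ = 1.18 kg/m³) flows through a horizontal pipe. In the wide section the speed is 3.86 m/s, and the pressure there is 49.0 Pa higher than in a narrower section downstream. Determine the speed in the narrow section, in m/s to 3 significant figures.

v₂ ≈ 9.90 m/s

With h₁ = h₂, rearranging Bernoulli gives v₂ = √(v₁² + 2ΔP/ρ).
v₂ = √(3.86² + 2·49.0/1.18) = √(14.9 + 83.1) = 9.90 m/s.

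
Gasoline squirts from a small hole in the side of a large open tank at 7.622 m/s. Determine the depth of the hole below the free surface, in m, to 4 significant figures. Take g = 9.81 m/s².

h ≈ 2.961 m

For a small hole in a large open tank, ½v² = gh, giving h = v²/(2g).
h = 7.622²/(2·9.81) = 58.09/19.62 = 2.961 m.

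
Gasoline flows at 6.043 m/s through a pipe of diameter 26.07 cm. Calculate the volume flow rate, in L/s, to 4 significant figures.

Q = A·v = 0.05338 m² × 6.043 m/s = 0.3226 m³/s.
Converting: 0.3226 m³/s × 1000 = 322.6 L/s.

Q ≈ 322.6 L/s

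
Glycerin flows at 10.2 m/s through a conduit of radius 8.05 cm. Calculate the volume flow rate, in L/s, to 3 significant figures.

Q = 208 L/s

Q = A·v = 0.0204 m² × 10.2 m/s = 0.208 m³/s.
Converting: 0.208 m³/s × 1000 = 208 L/s.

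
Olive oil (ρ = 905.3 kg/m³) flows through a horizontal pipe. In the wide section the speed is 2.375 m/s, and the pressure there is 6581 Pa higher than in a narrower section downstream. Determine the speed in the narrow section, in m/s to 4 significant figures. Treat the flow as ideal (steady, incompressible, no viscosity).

4.492 m/s

Horizontal Bernoulli: P₁ + ½ρv₁² = P₂ + ½ρv₂², so v₂² = v₁² + 2(P₁ − P₂)/ρ.
v₂ = √(2.375² + 2·6581/905.3) = √(5.641 + 14.54) = 4.492 m/s.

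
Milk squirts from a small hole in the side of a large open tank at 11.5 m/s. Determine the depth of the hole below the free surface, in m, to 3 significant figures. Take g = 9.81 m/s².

Torricelli: v = √(2gh), so h = v²/(2g).
h = 11.5²/(2·9.81) = 132/19.62 = 6.74 m.

h = 6.74 m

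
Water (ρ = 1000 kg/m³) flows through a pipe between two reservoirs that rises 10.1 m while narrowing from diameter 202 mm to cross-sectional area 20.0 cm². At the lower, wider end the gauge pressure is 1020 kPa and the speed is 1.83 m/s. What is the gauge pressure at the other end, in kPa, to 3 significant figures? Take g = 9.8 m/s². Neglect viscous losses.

Mass conservation (A₁v₁ = A₂v₂) gives v₂ = 1.83 × 320/20.0 = 29.3 m/s.
Bernoulli: P₁ + ½ρv₁² + ρg h₁ = P₂ + ½ρv₂² + ρg h₂, so P₂ = P₁ + ½ρ(v₁² − v₂²) − ρg(h₂ − h₁).
P₂ = 1020000 + ½·1000·(1.83² − 29.3²) − 1000·9.8·(+10.1) = 1020000 + (-428000) − (99000) = 493000 Pa.

493 kPa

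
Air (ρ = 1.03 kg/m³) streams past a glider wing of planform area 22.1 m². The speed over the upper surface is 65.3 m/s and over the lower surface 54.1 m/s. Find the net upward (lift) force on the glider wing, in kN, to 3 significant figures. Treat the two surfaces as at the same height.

The faster flow above has the lower pressure; Bernoulli (same height) gives ΔP = ½ρ(v_up² − v_low²).
ΔP = ½·1.03·(65.3² − 54.1²) = 689 Pa.
Lift = ΔP · A = 689 × 22.1 = 15200 N.

F ≈ 15.2 kN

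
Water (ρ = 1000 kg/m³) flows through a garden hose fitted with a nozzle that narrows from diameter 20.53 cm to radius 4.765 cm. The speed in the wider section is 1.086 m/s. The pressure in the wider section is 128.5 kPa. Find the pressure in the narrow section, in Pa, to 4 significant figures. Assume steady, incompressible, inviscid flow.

P₂ ≈ 116400 Pa

The volume flow rate is constant, so v₂ = (A₁/A₂)v₁ = (331.0/71.33)·1.086 = 5.040 m/s.
With no height change, Bernoulli's equation is P₁ + ½ρv₁² = P₂ + ½ρv₂².
P₂ = P₁ − ½ρ(v₂² − v₁²) = 128500 − ½·1000·(5.040² − 1.086²) = 128500 − 12110 = 116400 Pa.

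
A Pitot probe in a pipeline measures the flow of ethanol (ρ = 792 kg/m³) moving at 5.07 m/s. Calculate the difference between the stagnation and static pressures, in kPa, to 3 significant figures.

ΔP ≈ 10.2 kPa

At the stagnation point the flow is brought to rest, so Bernoulli gives P_stag − P_static = ½ρv².
ΔP = ½·792·5.07² = 10200 Pa.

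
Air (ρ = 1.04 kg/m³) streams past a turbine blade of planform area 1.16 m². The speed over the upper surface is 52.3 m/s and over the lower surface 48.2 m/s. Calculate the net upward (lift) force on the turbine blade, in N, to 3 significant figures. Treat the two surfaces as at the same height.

F ≈ 249 N

With equal heights on the two surfaces, Bernoulli gives P_lower − P_upper = ½ρ(v_upper² − v_lower²).
ΔP = ½·1.04·(52.3² − 48.2²) = 214 Pa.
Lift = ΔP · A = 214 × 1.16 = 249 N.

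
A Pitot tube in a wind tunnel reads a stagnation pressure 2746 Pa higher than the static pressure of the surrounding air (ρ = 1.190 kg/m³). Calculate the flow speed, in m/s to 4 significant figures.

v = 67.93 m/s

The dynamic pressure equals the rise in static pressure at the stagnation point: ΔP = ½ρv².
v = √(2ΔP/ρ) = √(2·2746/1.190) = 67.93 m/s.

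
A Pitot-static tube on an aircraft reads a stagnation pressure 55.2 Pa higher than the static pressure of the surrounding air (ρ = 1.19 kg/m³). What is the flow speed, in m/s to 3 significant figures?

9.63 m/s

Bernoulli between the free stream and the stagnation point: ½ρv² = P_stag − P_static.
v = √(2ΔP/ρ) = √(2·55.2/1.19) = 9.63 m/s.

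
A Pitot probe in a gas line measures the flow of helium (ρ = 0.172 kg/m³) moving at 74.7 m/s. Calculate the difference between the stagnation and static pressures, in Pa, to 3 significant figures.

ΔP = 480 Pa

Bernoulli between the free stream and the stagnation point: ½ρv² = P_stag − P_static.
ΔP = ½·0.172·74.7² = 480 Pa.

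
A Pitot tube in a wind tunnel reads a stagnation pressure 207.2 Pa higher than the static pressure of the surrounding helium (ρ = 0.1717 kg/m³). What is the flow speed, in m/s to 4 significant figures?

At the stagnation point the flow is brought to rest, so Bernoulli gives P_stag − P_static = ½ρv².
v = √(2ΔP/ρ) = √(2·207.2/0.1717) = 49.13 m/s.

49.13 m/s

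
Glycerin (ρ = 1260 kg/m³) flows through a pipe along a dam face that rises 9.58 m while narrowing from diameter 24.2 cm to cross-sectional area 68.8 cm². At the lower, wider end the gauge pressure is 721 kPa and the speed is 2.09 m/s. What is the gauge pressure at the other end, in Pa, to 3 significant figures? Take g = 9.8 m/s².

P₂ ≈ 482000 Pa

Continuity gives A₁v₁ = A₂v₂, so v₂ = (460 cm²)/(68.8 cm²) × 2.09 m/s = 14.0 m/s.
Bernoulli: P₁ + ½ρv₁² + ρg h₁ = P₂ + ½ρv₂² + ρg h₂, so P₂ = P₁ + ½ρ(v₁² − v₂²) − ρg(h₂ − h₁).
P₂ = 721000 + ½·1260·(2.09² − 14.0²) − 1260·9.8·(+9.58) = 721000 + (-120000) − (118000) = 482000 Pa.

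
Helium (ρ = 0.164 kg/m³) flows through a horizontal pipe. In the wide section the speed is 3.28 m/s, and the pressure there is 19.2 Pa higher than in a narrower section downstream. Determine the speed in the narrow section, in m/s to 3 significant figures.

Horizontal Bernoulli: P₁ + ½ρv₁² = P₂ + ½ρv₂², so v₂² = v₁² + 2(P₁ − P₂)/ρ.
v₂ = √(3.28² + 2·19.2/0.164) = √(10.8 + 234) = 15.6 m/s.

v₂ = 15.6 m/s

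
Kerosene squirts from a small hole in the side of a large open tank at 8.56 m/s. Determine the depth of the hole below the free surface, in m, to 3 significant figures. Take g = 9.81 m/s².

h = 3.73 m

Inverting v = √(2gh) gives h = v² / 2g.
h = 8.56²/(2·9.81) = 73.3/19.62 = 3.73 m.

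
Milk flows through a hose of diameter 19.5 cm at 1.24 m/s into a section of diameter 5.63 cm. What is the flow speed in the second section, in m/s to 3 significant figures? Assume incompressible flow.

Continuity gives A₁v₁ = A₂v₂, so v₂ = (299 cm²)/(24.9 cm²) × 1.24 m/s = 14.9 m/s.

14.9 m/s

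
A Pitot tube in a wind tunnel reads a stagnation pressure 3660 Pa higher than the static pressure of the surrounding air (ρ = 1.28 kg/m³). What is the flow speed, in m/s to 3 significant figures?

At the stagnation point the flow is brought to rest, so Bernoulli gives P_stag − P_static = ½ρv².
v = √(2ΔP/ρ) = √(2·3660/1.28) = 75.6 m/s.

v = 75.6 m/s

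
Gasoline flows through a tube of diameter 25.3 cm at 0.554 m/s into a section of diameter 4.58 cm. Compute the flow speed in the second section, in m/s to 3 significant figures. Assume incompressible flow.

The volume flow rate is constant, so v₂ = (A₁/A₂)v₁ = (503/16.5)·0.554 = 16.9 m/s.

v₂ ≈ 16.9 m/s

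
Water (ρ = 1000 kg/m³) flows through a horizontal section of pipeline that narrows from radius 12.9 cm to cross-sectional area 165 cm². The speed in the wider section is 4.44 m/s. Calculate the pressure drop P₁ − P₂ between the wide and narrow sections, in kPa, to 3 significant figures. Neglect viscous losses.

89.1 kPa

Mass conservation (A₁v₁ = A₂v₂) gives v₂ = 4.44 × 523/165 = 14.1 m/s.
With no height change, Bernoulli's equation is P₁ + ½ρv₁² = P₂ + ½ρv₂².
P₁ − P₂ = ½·1000·(14.1² − 4.44²) = ½·1000·178 = 89100 Pa.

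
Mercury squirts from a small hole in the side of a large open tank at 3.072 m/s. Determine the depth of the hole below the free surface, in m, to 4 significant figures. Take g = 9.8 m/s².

h ≈ 0.4815 m

Torricelli: v = √(2gh), so h = v²/(2g).
h = 3.072²/(2·9.8) = 9.437/19.60 = 0.4815 m.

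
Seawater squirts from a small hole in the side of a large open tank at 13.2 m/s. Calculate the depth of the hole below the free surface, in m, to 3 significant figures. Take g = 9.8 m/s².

h ≈ 8.89 m

Inverting v = √(2gh) gives h = v² / 2g.
h = 13.2²/(2·9.8) = 174/19.60 = 8.89 m.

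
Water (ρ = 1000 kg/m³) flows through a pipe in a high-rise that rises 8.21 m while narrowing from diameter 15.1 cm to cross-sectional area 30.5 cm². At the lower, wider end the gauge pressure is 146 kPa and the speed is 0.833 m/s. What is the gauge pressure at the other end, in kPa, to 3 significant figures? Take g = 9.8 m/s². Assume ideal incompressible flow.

Mass conservation (A₁v₁ = A₂v₂) gives v₂ = 0.833 × 179/30.5 = 4.89 m/s.
Bernoulli: P₁ + ½ρv₁² + ρg h₁ = P₂ + ½ρv₂² + ρg h₂, so P₂ = P₁ + ½ρ(v₁² − v₂²) − ρg(h₂ − h₁).
P₂ = 146000 + ½·1000·(0.833² − 4.89²) − 1000·9.8·(+8.21) = 146000 + (-11600) − (80500) = 53900 Pa.

53.9 kPa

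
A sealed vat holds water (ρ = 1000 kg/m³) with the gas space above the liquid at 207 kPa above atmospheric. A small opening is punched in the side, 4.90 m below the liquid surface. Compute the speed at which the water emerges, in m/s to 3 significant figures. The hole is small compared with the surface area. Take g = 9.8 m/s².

Take point 1 at the surface (v₁ ≈ 0) and point 2 at the hole (at atmospheric pressure). Bernoulli: P₁ + ρg h = P_atm + ½ρv₂².
With P₁ − P_atm = 207000 Pa, v₂ = √(2gh + 2ΔP/ρ) = √(2·9.8·4.90 + 2·207000/1000) = 22.6 m/s.

v ≈ 22.6 m/s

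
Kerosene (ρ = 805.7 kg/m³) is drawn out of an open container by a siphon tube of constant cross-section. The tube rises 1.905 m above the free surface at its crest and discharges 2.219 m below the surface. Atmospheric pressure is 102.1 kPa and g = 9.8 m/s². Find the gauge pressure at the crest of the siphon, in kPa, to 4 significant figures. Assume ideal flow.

-32.56 kPa

Bernoulli surface→outlet gives ½v² = g·h_out, so v = √(2·9.8·2.219) = 6.595 m/s.
With constant cross-section the crest speed equals v; applying Bernoulli from the surface up to the crest, P_top = P_atm − ½ρv² − ρg·h_top.
P_top = 102100 − ½·805.7·6.595² − 805.7·9.8·1.905 = 69540 Pa. So P_gauge = P_top − P_atm = -32560 Pa.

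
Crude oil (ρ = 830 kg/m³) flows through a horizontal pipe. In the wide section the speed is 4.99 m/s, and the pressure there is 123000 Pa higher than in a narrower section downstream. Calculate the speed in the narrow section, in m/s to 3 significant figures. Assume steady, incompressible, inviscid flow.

17.9 m/s

Along the level pipe P + ½ρv² is conserved, hence v₂² = v₁² + 2(P₁ − P₂)/ρ.
v₂ = √(4.99² + 2·123000/830) = √(24.9 + 296) = 17.9 m/s.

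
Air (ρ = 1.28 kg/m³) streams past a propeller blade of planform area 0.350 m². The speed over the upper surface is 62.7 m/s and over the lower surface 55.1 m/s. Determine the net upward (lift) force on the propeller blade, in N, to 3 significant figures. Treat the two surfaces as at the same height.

F ≈ 201 N

The faster flow above has the lower pressure; Bernoulli (same height) gives ΔP = ½ρ(v_up² − v_low²).
ΔP = ½·1.28·(62.7² − 55.1²) = 573 Pa.
Lift = ΔP · A = 573 × 0.350 = 201 N.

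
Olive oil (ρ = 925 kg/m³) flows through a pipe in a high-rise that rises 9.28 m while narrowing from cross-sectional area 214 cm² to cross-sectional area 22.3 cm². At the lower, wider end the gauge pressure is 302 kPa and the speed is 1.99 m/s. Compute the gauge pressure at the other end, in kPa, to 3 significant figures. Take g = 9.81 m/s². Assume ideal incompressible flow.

51.0 kPa

Continuity gives A₁v₁ = A₂v₂, so v₂ = (214 cm²)/(22.3 cm²) × 1.99 m/s = 19.1 m/s.
Energy conservation along the streamline gives P₂ = P₁ − ½ρ(v₂² − v₁²) − ρg(h₂ − h₁).
P₂ = 302000 + ½·925·(1.99² − 19.1²) − 925·9.81·(+9.28) = 302000 + (-167000) − (84200) = 51000 Pa.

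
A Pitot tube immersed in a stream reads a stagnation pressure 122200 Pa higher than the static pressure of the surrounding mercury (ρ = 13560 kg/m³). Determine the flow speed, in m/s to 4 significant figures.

v ≈ 4.245 m/s

The dynamic pressure equals the rise in static pressure at the stagnation point: ΔP = ½ρv².
v = √(2ΔP/ρ) = √(2·122200/13560) = 4.245 m/s.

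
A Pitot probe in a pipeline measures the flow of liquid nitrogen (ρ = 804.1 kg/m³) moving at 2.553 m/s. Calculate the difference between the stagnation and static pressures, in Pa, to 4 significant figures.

2620 Pa

Bernoulli between the free stream and the stagnation point: ½ρv² = P_stag − P_static.
ΔP = ½·804.1·2.553² = 2620 Pa.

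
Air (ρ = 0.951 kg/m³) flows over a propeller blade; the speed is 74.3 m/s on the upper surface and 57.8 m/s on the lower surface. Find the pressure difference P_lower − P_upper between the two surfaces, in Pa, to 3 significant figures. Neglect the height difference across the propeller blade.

With negligible Δh, P + ½ρv² is constant, so P_low − P_up = ½ρ(v_up² − v_low²).
ΔP = ½·0.951·(74.3² − 57.8²) = 1040 Pa.

ΔP ≈ 1040 Pa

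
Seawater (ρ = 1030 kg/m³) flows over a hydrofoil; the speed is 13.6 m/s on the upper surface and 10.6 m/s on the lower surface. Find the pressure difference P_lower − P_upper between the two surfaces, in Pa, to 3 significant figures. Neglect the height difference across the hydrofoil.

ΔP ≈ 37400 Pa

The pressure is lower where the speed is higher: ΔP = ½ρ(v_up² − v_low²).
ΔP = ½·1030·(13.6² − 10.6²) = 37400 Pa.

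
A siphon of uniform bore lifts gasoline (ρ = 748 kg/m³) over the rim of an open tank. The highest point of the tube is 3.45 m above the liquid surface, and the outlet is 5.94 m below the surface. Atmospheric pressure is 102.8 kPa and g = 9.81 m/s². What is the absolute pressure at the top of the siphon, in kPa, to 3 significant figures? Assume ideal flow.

P_top ≈ 33.9 kPa

From the surface to the outlet (both open to atmosphere, surface at rest): v = √(2g·h_out) = √(2·9.81·5.94) = 10.8 m/s.
The bore is uniform, so the speed at the crest is the same v. Bernoulli surface→crest: P_atm = P_top + ½ρv² + ρg·h_top.
P_top = 102800 − ½·748·10.8² − 748·9.81·3.45 = 33900 Pa.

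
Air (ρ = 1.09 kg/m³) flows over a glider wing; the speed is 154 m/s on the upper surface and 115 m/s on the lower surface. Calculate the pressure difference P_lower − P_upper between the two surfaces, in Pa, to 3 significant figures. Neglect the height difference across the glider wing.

Bernoulli (same height): P_lower − P_upper = ½ρ(v_upper² − v_lower²).
ΔP = ½·1.09·(154² − 115²) = 5720 Pa.

ΔP ≈ 5720 Pa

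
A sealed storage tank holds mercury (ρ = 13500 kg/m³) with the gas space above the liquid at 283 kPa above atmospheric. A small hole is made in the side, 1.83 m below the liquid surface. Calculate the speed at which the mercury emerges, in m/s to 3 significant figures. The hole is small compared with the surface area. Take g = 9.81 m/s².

v = 8.82 m/s

Take point 1 at the surface (v₁ ≈ 0) and point 2 at the hole (at atmospheric pressure). Bernoulli: P₁ + ρg h = P_atm + ½ρv₂².
With P₁ − P_atm = 283000 Pa, v₂ = √(2gh + 2ΔP/ρ) = √(2·9.81·1.83 + 2·283000/13500) = 8.82 m/s.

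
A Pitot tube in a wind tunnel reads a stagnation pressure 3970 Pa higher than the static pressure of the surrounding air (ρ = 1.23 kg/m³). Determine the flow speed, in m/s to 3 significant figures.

v ≈ 80.3 m/s

Bernoulli between the free stream and the stagnation point: ½ρv² = P_stag − P_static.
v = √(2ΔP/ρ) = √(2·3970/1.23) = 80.3 m/s.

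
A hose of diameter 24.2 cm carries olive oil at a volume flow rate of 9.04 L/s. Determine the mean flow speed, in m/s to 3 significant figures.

v ≈ 0.197 m/s

Q = 9.04 L/s = 0.00904 m³/s.
v = Q/A = 0.00904 / 0.0460 = 0.197 m/s.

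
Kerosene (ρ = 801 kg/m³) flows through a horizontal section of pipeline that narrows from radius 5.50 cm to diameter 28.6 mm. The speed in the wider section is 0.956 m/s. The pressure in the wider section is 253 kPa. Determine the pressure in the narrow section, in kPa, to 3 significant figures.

P₂ ≈ 173 kPa

The volume flow rate is constant, so v₂ = (A₁/A₂)v₁ = (95.0/6.42)·0.956 = 14.1 m/s.
Along the horizontal streamline, P + ½ρv² is constant.
P₂ = P₁ − ½ρ(v₂² − v₁²) = 253000 − ½·801·(14.1² − 0.956²) = 253000 − 79700 = 173000 Pa.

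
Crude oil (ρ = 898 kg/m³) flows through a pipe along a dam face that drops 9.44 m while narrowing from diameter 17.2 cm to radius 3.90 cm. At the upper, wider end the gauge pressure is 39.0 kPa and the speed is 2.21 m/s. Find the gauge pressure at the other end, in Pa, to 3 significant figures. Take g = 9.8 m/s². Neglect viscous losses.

Continuity gives A₁v₁ = A₂v₂, so v₂ = (232 cm²)/(47.8 cm²) × 2.21 m/s = 10.7 m/s.
Energy conservation along the streamline gives P₂ = P₁ − ½ρ(v₂² − v₁²) − ρg(h₂ − h₁).
P₂ = 39000 + ½·898·(2.21² − 10.7²) − 898·9.8·(−9.44) = 39000 + (-49700) − (-83100) = 72400 Pa.

P₂ ≈ 72400 Pa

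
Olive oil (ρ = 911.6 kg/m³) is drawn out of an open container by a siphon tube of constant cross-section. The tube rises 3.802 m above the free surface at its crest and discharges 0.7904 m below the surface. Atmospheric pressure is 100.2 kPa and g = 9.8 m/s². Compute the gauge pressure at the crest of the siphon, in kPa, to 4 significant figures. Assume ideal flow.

The outlet speed comes from Torricelli: v = √(2g·0.7904) = 3.936 m/s.
Continuity keeps v the same throughout the tube; from surface to crest, P_atm + 0 = P_top + ½ρv² + ρg·h_top.
P_top = 100200 − ½·911.6·3.936² − 911.6·9.8·3.802 = 59170 Pa. So P_gauge = P_top − P_atm = -41030 Pa.

P_gauge = -41.03 kPa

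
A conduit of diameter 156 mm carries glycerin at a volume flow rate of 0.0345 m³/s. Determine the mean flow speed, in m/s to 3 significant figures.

Q = 0.0345 m³/s = 0.0345 m³/s.
v = Q/A = 0.0345 / 0.0191 = 1.81 m/s.

v = 1.81 m/s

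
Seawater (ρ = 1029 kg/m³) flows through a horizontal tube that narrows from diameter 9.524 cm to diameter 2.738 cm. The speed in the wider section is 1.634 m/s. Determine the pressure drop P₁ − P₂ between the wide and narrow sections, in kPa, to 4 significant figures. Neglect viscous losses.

199.7 kPa

Continuity gives A₁v₁ = A₂v₂, so v₂ = (71.24 cm²)/(5.888 cm²) × 1.634 m/s = 19.77 m/s.
Along the horizontal streamline, P + ½ρv² is constant.
P₁ − P₂ = ½·1029·(19.77² − 1.634²) = ½·1029·388.2 = 199700 Pa.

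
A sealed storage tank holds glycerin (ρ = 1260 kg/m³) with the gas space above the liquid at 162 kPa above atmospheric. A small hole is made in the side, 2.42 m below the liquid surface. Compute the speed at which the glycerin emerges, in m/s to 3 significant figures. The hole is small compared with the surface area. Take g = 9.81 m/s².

Take point 1 at the surface (v₁ ≈ 0) and point 2 at the hole (at atmospheric pressure). Bernoulli: P₁ + ρg h = P_atm + ½ρv₂².
With P₁ − P_atm = 162000 Pa, v₂ = √(2gh + 2ΔP/ρ) = √(2·9.81·2.42 + 2·162000/1260) = 17.5 m/s.

v ≈ 17.5 m/s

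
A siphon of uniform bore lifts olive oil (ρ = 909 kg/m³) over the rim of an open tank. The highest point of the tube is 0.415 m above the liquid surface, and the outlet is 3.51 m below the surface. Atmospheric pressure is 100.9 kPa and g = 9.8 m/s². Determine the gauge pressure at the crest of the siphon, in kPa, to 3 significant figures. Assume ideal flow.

From the surface to the outlet (both open to atmosphere, surface at rest): v = √(2g·h_out) = √(2·9.8·3.51) = 8.29 m/s.
The bore is uniform, so the speed at the crest is the same v. Bernoulli surface→crest: P_atm = P_top + ½ρv² + ρg·h_top.
P_top = 100900 − ½·909·8.29² − 909·9.8·0.415 = 65900 Pa. So P_gauge = P_top − P_atm = -35000 Pa.

-35.0 kPa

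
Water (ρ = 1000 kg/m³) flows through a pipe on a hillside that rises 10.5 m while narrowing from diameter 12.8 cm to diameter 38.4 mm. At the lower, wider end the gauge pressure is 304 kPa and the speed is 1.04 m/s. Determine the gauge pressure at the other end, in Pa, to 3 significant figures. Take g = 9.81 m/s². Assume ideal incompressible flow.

135000 Pa

By continuity, v₂ = v₁·A₁/A₂ = 1.04·(129/11.6) = 11.6 m/s.
Applying Bernoulli between the two ends and solving for P₂: P₂ = P₁ + ½ρ(v₁² − v₂²) − ρgΔh.
P₂ = 304000 + ½·1000·(1.04² − 11.6²) − 1000·9.81·(+10.5) = 304000 + (-66200) − (103000) = 135000 Pa.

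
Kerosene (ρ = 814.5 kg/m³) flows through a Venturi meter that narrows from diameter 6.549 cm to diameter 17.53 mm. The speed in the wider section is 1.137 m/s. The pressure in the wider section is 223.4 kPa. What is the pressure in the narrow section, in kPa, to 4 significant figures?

The volume flow rate is constant, so v₂ = (A₁/A₂)v₁ = (33.69/2.414)·1.137 = 15.87 m/s.
Along the horizontal streamline, P + ½ρv² is constant.
P₂ = P₁ − ½ρ(v₂² − v₁²) = 223400 − ½·814.5·(15.87² − 1.137²) = 223400 − 102000 = 121400 Pa.

121.4 kPa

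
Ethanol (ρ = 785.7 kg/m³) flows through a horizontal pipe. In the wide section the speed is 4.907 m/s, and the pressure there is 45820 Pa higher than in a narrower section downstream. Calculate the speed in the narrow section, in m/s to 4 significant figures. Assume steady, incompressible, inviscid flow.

v₂ ≈ 11.86 m/s

Along the level pipe P + ½ρv² is conserved, hence v₂² = v₁² + 2(P₁ − P₂)/ρ.
v₂ = √(4.907² + 2·45820/785.7) = √(24.08 + 116.6) = 11.86 m/s.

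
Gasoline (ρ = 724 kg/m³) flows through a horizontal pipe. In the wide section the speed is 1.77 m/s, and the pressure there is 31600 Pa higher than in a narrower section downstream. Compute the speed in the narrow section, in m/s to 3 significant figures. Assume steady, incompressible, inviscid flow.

v₂ ≈ 9.51 m/s

Along the level pipe P + ½ρv² is conserved, hence v₂² = v₁² + 2(P₁ − P₂)/ρ.
v₂ = √(1.77² + 2·31600/724) = √(3.13 + 87.3) = 9.51 m/s.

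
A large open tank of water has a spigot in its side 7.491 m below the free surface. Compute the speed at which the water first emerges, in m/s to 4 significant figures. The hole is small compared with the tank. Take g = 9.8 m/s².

Torricelli's result v = √(2gh) gives v = √(2·9.8·7.491) = 12.12 m/s.

v ≈ 12.12 m/s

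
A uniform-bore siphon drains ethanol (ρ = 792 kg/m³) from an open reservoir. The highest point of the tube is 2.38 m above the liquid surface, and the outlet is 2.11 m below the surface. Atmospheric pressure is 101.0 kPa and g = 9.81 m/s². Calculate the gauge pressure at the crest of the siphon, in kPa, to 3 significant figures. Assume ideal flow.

P_gauge ≈ -34.9 kPa

Bernoulli surface→outlet gives ½v² = g·h_out, so v = √(2·9.81·2.11) = 6.43 m/s.
With constant cross-section the crest speed equals v; applying Bernoulli from the surface up to the crest, P_top = P_atm − ½ρv² − ρg·h_top.
P_top = 101000 − ½·792·6.43² − 792·9.81·2.38 = 66100 Pa. So P_gauge = P_top − P_atm = -34900 Pa.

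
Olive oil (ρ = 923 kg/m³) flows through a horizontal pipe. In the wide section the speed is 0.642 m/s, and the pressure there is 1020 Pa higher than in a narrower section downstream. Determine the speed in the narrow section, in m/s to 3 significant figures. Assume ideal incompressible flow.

Along the level pipe P + ½ρv² is conserved, hence v₂² = v₁² + 2(P₁ − P₂)/ρ.
v₂ = √(0.642² + 2·1020/923) = √(0.412 + 2.21) = 1.62 m/s.

v₂ ≈ 1.62 m/s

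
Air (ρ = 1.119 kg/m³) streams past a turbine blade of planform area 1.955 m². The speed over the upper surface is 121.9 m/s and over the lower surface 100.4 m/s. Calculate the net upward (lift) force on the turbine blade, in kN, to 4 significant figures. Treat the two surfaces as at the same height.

F ≈ 5.228 kN

The faster flow above has the lower pressure; Bernoulli (same height) gives ΔP = ½ρ(v_up² − v_low²).
ΔP = ½·1.119·(121.9² − 100.4²) = 2674 Pa.
Lift = ΔP · A = 2674 × 1.955 = 5228 N.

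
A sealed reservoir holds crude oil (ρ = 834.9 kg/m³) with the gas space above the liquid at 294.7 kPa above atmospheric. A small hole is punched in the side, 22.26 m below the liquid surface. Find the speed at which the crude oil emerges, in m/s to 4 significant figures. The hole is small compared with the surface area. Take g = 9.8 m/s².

Take point 1 at the surface (v₁ ≈ 0) and point 2 at the hole (at atmospheric pressure). Bernoulli: P₁ + ρg h = P_atm + ½ρv₂².
With P₁ − P_atm = 294700 Pa, v₂ = √(2gh + 2ΔP/ρ) = √(2·9.8·22.26 + 2·294700/834.9) = 33.80 m/s.

v ≈ 33.80 m/s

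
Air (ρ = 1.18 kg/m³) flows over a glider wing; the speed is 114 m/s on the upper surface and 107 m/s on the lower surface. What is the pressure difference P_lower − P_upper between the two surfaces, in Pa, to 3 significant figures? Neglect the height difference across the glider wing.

Bernoulli (same height): P_lower − P_upper = ½ρ(v_upper² − v_lower²).
ΔP = ½·1.18·(114² − 107²) = 913 Pa.

ΔP = 913 Pa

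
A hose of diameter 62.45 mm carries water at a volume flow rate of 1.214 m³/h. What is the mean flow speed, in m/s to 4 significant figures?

Q = 1.214 m³/h = 0.0003372 m³/s.
v = Q/A = 0.0003372 / 0.003063 = 0.1101 m/s.

v ≈ 0.1101 m/s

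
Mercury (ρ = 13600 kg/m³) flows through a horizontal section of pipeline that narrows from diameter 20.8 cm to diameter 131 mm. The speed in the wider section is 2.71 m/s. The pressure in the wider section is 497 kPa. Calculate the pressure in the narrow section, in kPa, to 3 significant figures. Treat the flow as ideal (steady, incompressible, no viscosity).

P₂ ≈ 230 kPa

Mass conservation (A₁v₁ = A₂v₂) gives v₂ = 2.71 × 340/135 = 6.83 m/s.
Bernoulli (h₁ = h₂): P₁ − P₂ = ½ρ(v₂² − v₁²).
P₂ = P₁ − ½ρ(v₂² − v₁²) = 497000 − ½·13600·(6.83² − 2.71²) = 497000 − 267000 = 230000 Pa.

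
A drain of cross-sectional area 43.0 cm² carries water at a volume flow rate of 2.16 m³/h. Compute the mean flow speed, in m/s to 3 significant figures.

Q = 2.16 m³/h = 0.000600 m³/s.
v = Q/A = 0.000600 / 0.00430 = 0.140 m/s.

v ≈ 0.140 m/s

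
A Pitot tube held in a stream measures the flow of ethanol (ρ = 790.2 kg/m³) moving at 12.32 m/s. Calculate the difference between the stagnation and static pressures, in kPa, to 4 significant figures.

At the stagnation point the flow is brought to rest, so Bernoulli gives P_stag − P_static = ½ρv².
ΔP = ½·790.2·12.32² = 59970 Pa.

ΔP = 59.97 kPa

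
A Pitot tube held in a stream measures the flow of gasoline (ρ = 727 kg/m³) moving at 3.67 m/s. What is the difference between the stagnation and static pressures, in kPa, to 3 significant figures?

ΔP ≈ 4.90 kPa

At the stagnation point the flow is brought to rest, so Bernoulli gives P_stag − P_static = ½ρv².
ΔP = ½·727·3.67² = 4900 Pa.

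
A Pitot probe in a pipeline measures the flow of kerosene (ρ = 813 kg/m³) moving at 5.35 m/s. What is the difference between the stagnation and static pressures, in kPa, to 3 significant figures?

At the stagnation point the flow is brought to rest, so Bernoulli gives P_stag − P_static = ½ρv².
ΔP = ½·813·5.35² = 11600 Pa.

ΔP ≈ 11.6 kPa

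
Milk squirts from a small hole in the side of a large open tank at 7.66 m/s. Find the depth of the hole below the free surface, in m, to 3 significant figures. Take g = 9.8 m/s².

Inverting v = √(2gh) gives h = v² / 2g.
h = 7.66²/(2·9.8) = 58.7/19.60 = 2.99 m.

h ≈ 2.99 m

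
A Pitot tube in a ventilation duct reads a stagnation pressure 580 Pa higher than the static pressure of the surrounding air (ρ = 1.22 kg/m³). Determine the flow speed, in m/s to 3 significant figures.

The dynamic pressure equals the rise in static pressure at the stagnation point: ΔP = ½ρv².
v = √(2ΔP/ρ) = √(2·580/1.22) = 30.8 m/s.

30.8 m/s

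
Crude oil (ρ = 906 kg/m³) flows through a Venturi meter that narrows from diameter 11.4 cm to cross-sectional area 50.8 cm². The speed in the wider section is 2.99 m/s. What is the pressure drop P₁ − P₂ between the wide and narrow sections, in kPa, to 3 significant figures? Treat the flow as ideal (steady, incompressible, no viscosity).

The volume flow rate is constant, so v₂ = (A₁/A₂)v₁ = (102/50.8)·2.99 = 6.01 m/s.
Along the horizontal streamline, P + ½ρv² is constant.
P₁ − P₂ = ½·906·(6.01² − 2.99²) = ½·906·27.2 = 12300 Pa.

ΔP ≈ 12.3 kPa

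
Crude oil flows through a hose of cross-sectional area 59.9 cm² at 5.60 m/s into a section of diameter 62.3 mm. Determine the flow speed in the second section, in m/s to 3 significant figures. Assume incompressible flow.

v₂ = 11.0 m/s

Continuity gives A₁v₁ = A₂v₂, so v₂ = (59.9 cm²)/(30.5 cm²) × 5.60 m/s = 11.0 m/s.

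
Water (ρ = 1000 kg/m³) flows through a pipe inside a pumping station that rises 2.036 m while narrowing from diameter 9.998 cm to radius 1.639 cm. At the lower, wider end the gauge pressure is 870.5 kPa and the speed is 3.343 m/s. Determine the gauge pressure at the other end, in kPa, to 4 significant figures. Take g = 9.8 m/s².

Continuity gives A₁v₁ = A₂v₂, so v₂ = (78.51 cm²)/(8.439 cm²) × 3.343 m/s = 31.10 m/s.
Energy conservation along the streamline gives P₂ = P₁ − ½ρ(v₂² − v₁²) − ρg(h₂ − h₁).
P₂ = 870500 + ½·1000·(3.343² − 31.10²) − 1000·9.8·(+2.036) = 870500 + (-478000) − (19950) = 372600 Pa.

P₂ = 372.6 kPa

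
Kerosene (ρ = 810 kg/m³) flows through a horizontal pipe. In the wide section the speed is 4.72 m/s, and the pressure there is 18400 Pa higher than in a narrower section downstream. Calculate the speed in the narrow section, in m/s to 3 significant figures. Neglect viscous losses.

With h₁ = h₂, rearranging Bernoulli gives v₂ = √(v₁² + 2ΔP/ρ).
v₂ = √(4.72² + 2·18400/810) = √(22.3 + 45.4) = 8.23 m/s.

v₂ ≈ 8.23 m/s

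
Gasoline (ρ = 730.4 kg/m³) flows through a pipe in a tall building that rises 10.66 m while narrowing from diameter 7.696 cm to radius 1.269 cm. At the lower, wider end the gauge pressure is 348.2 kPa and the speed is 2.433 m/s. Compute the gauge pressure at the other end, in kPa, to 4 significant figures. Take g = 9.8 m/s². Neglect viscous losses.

Mass conservation (A₁v₁ = A₂v₂) gives v₂ = 2.433 × 46.52/5.059 = 22.37 m/s.
Applying Bernoulli between the two ends and solving for P₂: P₂ = P₁ + ½ρ(v₁² − v₂²) − ρgΔh.
P₂ = 348200 + ½·730.4·(2.433² − 22.37²) − 730.4·9.8·(+10.66) = 348200 + (-180600) − (76300) = 91290 Pa.

P₂ ≈ 91.29 kPa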